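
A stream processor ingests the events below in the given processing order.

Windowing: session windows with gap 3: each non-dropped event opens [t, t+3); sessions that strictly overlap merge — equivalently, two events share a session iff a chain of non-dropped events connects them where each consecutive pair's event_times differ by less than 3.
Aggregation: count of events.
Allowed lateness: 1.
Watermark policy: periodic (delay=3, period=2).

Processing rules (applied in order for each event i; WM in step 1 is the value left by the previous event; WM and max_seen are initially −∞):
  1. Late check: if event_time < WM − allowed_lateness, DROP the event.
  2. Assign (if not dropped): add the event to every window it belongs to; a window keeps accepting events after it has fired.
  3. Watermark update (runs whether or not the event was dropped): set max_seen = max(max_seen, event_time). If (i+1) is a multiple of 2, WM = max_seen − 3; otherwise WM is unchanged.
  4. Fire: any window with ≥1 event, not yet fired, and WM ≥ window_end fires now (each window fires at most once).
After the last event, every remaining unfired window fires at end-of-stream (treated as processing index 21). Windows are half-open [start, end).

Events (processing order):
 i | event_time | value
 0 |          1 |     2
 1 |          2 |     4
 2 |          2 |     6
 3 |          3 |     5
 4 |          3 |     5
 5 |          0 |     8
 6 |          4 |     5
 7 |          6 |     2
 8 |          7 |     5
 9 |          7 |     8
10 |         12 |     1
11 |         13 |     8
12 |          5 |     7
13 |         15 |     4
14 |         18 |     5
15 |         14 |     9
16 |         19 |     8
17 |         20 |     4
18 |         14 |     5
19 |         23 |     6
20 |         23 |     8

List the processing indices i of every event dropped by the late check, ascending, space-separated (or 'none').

i=0 t=1 v=2: → [1,4); WM=−∞
i=1 t=2 v=4: → [1,5); WM=-1
i=2 t=2 v=6: → [1,5); WM=-1
i=3 t=3 v=5: → [1,6); WM=0
i=4 t=3 v=5: → [1,6); WM=0
i=5 t=0 v=8: → [0,6); WM=0
i=6 t=4 v=5: → [0,7); WM=0
i=7 t=6 v=2: → [0,9); WM=3
i=8 t=7 v=5: → [0,10); WM=3
i=9 t=7 v=8: → [0,10); WM=4
i=10 t=12 v=1: → [12,15); WM=4
i=11 t=13 v=8: → [12,16); WM=10
i=12 t=5 v=7: DROP (t<10-1); WM=10
i=13 t=15 v=4: → [12,18); WM=12
i=14 t=18 v=5: → [18,21); WM=12
i=15 t=14 v=9: → [12,18); WM=15
i=16 t=19 v=8: → [18,22); WM=15
i=17 t=20 v=4: → [18,23); WM=17
i=18 t=14 v=5: DROP (t<17-1); WM=17
i=19 t=23 v=6: → [23,26); WM=20
i=20 t=23 v=8: → [23,26); WM=20

12 18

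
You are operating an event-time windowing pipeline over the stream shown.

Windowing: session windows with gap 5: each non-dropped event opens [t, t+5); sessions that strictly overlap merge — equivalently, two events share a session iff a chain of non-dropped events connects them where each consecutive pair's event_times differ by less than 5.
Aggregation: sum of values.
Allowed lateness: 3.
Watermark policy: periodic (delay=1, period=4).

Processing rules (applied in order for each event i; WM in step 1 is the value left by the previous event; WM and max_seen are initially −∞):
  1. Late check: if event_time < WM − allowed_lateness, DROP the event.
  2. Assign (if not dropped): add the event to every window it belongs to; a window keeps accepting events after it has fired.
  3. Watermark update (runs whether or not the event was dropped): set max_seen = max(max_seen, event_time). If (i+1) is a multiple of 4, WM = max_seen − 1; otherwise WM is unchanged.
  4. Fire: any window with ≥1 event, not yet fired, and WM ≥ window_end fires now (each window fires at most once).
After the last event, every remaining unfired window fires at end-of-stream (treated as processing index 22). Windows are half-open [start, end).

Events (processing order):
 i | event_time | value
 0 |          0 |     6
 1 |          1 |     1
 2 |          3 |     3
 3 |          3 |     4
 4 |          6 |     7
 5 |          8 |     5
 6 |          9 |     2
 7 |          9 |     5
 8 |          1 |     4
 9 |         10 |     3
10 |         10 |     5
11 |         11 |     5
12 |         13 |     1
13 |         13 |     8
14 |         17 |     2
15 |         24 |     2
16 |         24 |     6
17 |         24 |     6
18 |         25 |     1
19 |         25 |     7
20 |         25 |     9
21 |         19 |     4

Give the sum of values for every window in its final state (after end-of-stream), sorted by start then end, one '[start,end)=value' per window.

i=0 t=0 v=6: → [0,5); WM=−∞
i=1 t=1 v=1: → [0,6); WM=−∞
i=2 t=3 v=3: → [0,8); WM=−∞
i=3 t=3 v=4: → [0,8); WM=2
i=4 t=6 v=7: → [0,11); WM=2
i=5 t=8 v=5: → [0,13); WM=2
i=6 t=9 v=2: → [0,14); WM=2
i=7 t=9 v=5: → [0,14); WM=8
i=8 t=1 v=4: DROP (t<8-3); WM=8
i=9 t=10 v=3: → [0,15); WM=8
i=10 t=10 v=5: → [0,15); WM=8
i=11 t=11 v=5: → [0,16); WM=10
i=12 t=13 v=1: → [0,18); WM=10
i=13 t=13 v=8: → [0,18); WM=10
i=14 t=17 v=2: → [0,22); WM=10
i=15 t=24 v=2: → [24,29); WM=23
i=16 t=24 v=6: → [24,29); WM=23
i=17 t=24 v=6: → [24,29); WM=23
i=18 t=25 v=1: → [24,30); WM=23
i=19 t=25 v=7: → [24,30); WM=24
i=20 t=25 v=9: → [24,30); WM=24
i=21 t=19 v=4: DROP (t<24-3); WM=24

[0,22)=57 [24,30)=31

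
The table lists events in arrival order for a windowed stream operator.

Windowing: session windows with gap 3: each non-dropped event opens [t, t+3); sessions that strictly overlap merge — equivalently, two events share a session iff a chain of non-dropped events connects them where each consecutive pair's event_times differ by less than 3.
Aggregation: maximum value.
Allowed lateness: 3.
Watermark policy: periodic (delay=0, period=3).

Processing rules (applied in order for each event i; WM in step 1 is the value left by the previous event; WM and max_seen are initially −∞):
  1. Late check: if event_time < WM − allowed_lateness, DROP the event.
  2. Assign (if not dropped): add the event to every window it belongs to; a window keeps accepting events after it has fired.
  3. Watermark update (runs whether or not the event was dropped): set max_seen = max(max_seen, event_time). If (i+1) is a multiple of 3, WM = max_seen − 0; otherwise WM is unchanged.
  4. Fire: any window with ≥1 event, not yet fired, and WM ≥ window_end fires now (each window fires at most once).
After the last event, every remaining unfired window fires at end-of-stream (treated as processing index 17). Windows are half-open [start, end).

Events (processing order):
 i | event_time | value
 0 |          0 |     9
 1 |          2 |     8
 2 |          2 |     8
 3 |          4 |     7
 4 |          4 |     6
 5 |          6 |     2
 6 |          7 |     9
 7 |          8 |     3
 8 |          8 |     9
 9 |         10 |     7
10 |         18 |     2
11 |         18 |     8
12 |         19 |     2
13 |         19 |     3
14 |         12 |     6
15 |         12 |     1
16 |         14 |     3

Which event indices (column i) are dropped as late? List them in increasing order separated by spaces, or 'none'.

i=0 t=0 v=9: → [0,3); WM=−∞
i=1 t=2 v=8: → [0,5); WM=−∞
i=2 t=2 v=8: → [0,5); WM=2
i=3 t=4 v=7: → [0,7); WM=2
i=4 t=4 v=6: → [0,7); WM=2
i=5 t=6 v=2: → [0,9); WM=6
i=6 t=7 v=9: → [0,10); WM=6
i=7 t=8 v=3: → [0,11); WM=6
i=8 t=8 v=9: → [0,11); WM=8
i=9 t=10 v=7: → [0,13); WM=8
i=10 t=18 v=2: → [18,21); WM=8
i=11 t=18 v=8: → [18,21); WM=18
i=12 t=19 v=2: → [18,22); WM=18
i=13 t=19 v=3: → [18,22); WM=18
i=14 t=12 v=6: DROP (t<18-3); WM=19
i=15 t=12 v=1: DROP (t<19-3); WM=19
i=16 t=14 v=3: DROP (t<19-3); WM=19

14 15 16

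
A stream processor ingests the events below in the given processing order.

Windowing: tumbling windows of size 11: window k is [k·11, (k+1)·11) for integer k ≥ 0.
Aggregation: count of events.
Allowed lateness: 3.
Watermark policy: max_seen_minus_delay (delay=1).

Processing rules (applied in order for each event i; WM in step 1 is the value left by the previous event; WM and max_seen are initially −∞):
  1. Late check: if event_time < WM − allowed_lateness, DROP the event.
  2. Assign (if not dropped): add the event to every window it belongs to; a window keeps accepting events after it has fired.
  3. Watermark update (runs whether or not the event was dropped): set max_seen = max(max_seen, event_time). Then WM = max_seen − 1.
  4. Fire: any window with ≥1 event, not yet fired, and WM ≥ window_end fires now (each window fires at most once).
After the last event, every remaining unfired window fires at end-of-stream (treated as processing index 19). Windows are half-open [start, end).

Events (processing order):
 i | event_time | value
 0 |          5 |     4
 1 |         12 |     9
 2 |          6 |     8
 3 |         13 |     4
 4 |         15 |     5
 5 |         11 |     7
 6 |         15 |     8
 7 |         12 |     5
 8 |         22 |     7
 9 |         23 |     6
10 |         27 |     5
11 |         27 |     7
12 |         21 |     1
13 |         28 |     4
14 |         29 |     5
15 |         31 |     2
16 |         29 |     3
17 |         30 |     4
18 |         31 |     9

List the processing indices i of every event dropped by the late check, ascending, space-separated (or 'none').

2 12

i=0 t=5 v=4: → [0,11); WM=4
i=1 t=12 v=9: → [11,22); WM=11; [0,11) fires=1
i=2 t=6 v=8: DROP (t<11-3); WM=11
i=3 t=13 v=4: → [11,22); WM=12
i=4 t=15 v=5: → [11,22); WM=14
i=5 t=11 v=7: → [11,22); WM=14
i=6 t=15 v=8: → [11,22); WM=14
i=7 t=12 v=5: → [11,22); WM=14
i=8 t=22 v=7: → [22,33); WM=21
i=9 t=23 v=6: → [22,33); WM=22; [11,22) fires=6
i=10 t=27 v=5: → [22,33); WM=26
i=11 t=27 v=7: → [22,33); WM=26
i=12 t=21 v=1: DROP (t<26-3); WM=26
i=13 t=28 v=4: → [22,33); WM=27
i=14 t=29 v=5: → [22,33); WM=28
i=15 t=31 v=2: → [22,33); WM=30
i=16 t=29 v=3: → [22,33); WM=30
i=17 t=30 v=4: → [22,33); WM=30
i=18 t=31 v=9: → [22,33); WM=30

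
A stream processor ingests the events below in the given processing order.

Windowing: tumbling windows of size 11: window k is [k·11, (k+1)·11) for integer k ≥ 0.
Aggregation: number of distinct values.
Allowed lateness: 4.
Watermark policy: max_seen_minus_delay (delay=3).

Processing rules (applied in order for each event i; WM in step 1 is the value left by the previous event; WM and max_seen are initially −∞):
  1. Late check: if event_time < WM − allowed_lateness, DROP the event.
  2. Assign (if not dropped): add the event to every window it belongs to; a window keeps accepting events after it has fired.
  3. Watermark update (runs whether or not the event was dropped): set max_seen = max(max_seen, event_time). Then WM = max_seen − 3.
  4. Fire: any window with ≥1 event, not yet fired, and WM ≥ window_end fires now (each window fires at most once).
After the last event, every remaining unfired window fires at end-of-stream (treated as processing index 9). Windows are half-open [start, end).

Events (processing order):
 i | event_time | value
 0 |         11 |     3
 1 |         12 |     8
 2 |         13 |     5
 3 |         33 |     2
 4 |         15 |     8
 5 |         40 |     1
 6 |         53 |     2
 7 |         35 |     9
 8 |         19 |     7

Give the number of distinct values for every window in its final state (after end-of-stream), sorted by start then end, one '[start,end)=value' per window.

[11,22)=3 [33,44)=2 [44,55)=1

i=0 t=11 v=3: → [11,22); WM=8
i=1 t=12 v=8: → [11,22); WM=9
i=2 t=13 v=5: → [11,22); WM=10
i=3 t=33 v=2: → [33,44); WM=30; [11,22) fires=3
i=4 t=15 v=8: DROP (t<30-4); WM=30
i=5 t=40 v=1: → [33,44); WM=37
i=6 t=53 v=2: → [44,55); WM=50; [33,44) fires=2
i=7 t=35 v=9: DROP (t<50-4); WM=50
i=8 t=19 v=7: DROP (t<50-4); WM=50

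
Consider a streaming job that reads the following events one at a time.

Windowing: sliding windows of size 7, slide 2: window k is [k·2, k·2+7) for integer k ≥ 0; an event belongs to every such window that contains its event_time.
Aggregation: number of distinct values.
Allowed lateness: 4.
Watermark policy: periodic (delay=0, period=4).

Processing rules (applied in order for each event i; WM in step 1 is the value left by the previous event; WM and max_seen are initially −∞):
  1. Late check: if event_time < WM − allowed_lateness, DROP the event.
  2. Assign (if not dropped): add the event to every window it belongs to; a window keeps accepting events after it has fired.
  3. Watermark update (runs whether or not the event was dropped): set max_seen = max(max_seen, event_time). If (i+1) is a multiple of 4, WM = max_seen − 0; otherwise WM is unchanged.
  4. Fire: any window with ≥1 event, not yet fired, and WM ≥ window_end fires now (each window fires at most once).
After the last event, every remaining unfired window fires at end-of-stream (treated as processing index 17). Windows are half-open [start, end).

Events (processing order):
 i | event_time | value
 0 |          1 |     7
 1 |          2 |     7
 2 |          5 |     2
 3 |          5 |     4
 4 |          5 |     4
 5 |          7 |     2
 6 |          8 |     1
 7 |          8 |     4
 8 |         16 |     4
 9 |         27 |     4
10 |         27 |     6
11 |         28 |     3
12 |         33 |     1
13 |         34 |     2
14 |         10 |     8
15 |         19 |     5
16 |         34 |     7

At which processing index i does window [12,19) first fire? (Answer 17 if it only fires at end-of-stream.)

i=0 t=1 v=7: → [0,7); WM=−∞
i=1 t=2 v=7: → [2,9),[0,7); WM=−∞
i=2 t=5 v=2: → [4,11),[2,9),[0,7); WM=−∞
i=3 t=5 v=4: → [4,11),[2,9),[0,7); WM=5
i=4 t=5 v=4: → [4,11),[2,9),[0,7); WM=5
i=5 t=7 v=2: → [6,13),[4,11),[2,9); WM=5
i=6 t=8 v=1: → [8,15),[6,13),[4,11),[2,9); WM=5
i=7 t=8 v=4: → [8,15),[6,13),[4,11),[2,9); WM=8; [0,7) fires=3
i=8 t=16 v=4: → [16,23),[14,21),[12,19),[10,17); WM=8
i=9 t=27 v=4: → [26,33),[24,31),[22,29); WM=8
i=10 t=27 v=6: → [26,33),[24,31),[22,29); WM=8
i=11 t=28 v=3: → [28,35),[26,33),[24,31),[22,29); WM=28; [2,9) fires=4 [4,11) fires=3 [6,13) fires=3 [8,15) fires=2 [10,17) fires=1 [12,19) fires=1 [14,21) fires=1 [16,23) fires=1
i=12 t=33 v=1: → [32,39),[30,37),[28,35); WM=28
i=13 t=34 v=2: → [34,41),[32,39),[30,37),[28,35); WM=28
i=14 t=10 v=8: DROP (t<28-4); WM=28
i=15 t=19 v=5: DROP (t<28-4); WM=34; [22,29) fires=3 [24,31) fires=3 [26,33) fires=3
i=16 t=34 v=7: → [34,41),[32,39),[30,37),[28,35); WM=34

11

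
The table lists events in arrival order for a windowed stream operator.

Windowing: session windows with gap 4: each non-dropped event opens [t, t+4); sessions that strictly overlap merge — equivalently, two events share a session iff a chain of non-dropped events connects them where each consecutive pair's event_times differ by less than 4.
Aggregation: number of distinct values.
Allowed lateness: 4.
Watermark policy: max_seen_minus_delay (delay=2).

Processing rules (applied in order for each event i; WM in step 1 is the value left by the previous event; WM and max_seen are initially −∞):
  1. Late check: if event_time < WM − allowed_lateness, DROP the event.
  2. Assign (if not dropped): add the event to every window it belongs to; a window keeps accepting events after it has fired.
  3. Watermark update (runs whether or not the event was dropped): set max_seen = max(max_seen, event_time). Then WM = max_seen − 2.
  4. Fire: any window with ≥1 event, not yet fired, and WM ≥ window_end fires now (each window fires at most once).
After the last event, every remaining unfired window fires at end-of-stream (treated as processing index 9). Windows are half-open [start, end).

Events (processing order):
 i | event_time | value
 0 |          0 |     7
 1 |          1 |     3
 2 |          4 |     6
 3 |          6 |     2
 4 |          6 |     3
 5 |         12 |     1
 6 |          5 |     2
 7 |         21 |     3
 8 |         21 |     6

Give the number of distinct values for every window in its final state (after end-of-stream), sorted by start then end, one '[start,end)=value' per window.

[0,10)=4 [12,16)=1 [21,25)=2

i=0 t=0 v=7: → [0,4); WM=-2
i=1 t=1 v=3: → [0,5); WM=-1
i=2 t=4 v=6: → [0,8); WM=2
i=3 t=6 v=2: → [0,10); WM=4
i=4 t=6 v=3: → [0,10); WM=4
i=5 t=12 v=1: → [12,16); WM=10
i=6 t=5 v=2: DROP (t<10-4); WM=10
i=7 t=21 v=3: → [21,25); WM=19
i=8 t=21 v=6: → [21,25); WM=19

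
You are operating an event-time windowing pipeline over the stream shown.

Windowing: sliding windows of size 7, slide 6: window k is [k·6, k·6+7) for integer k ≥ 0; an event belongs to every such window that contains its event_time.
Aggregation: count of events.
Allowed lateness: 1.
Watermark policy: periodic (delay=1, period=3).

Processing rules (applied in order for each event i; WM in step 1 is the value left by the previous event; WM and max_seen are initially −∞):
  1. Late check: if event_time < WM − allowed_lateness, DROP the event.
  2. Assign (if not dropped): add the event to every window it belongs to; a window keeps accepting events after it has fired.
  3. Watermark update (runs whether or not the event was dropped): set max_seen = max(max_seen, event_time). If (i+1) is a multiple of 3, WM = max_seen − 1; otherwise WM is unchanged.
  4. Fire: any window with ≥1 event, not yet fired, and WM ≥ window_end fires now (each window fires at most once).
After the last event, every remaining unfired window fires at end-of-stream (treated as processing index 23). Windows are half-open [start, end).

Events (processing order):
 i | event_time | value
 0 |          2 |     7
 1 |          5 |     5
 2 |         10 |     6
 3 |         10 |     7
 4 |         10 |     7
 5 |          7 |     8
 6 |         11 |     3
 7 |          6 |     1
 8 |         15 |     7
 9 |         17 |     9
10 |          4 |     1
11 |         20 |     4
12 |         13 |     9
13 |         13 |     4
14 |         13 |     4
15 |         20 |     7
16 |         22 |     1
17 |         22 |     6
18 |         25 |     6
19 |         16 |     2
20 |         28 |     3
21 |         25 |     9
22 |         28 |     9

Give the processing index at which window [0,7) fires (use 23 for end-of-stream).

2

i=0 t=2 v=7: → [0,7); WM=−∞
i=1 t=5 v=5: → [0,7); WM=−∞
i=2 t=10 v=6: → [6,13); WM=9; [0,7) fires=2
i=3 t=10 v=7: → [6,13); WM=9
i=4 t=10 v=7: → [6,13); WM=9
i=5 t=7 v=8: DROP (t<9-1); WM=9
i=6 t=11 v=3: → [6,13); WM=9
i=7 t=6 v=1: DROP (t<9-1); WM=9
i=8 t=15 v=7: → [12,19); WM=14; [6,13) fires=4
i=9 t=17 v=9: → [12,19); WM=14
i=10 t=4 v=1: DROP (t<14-1); WM=14
i=11 t=20 v=4: → [18,25); WM=19; [12,19) fires=2
i=12 t=13 v=9: DROP (t<19-1); WM=19
i=13 t=13 v=4: DROP (t<19-1); WM=19
i=14 t=13 v=4: DROP (t<19-1); WM=19
i=15 t=20 v=7: → [18,25); WM=19
i=16 t=22 v=1: → [18,25); WM=19
i=17 t=22 v=6: → [18,25); WM=21
i=18 t=25 v=6: → [24,31); WM=21
i=19 t=16 v=2: DROP (t<21-1); WM=21
i=20 t=28 v=3: → [24,31); WM=27; [18,25) fires=4
i=21 t=25 v=9: DROP (t<27-1); WM=27
i=22 t=28 v=9: → [24,31); WM=27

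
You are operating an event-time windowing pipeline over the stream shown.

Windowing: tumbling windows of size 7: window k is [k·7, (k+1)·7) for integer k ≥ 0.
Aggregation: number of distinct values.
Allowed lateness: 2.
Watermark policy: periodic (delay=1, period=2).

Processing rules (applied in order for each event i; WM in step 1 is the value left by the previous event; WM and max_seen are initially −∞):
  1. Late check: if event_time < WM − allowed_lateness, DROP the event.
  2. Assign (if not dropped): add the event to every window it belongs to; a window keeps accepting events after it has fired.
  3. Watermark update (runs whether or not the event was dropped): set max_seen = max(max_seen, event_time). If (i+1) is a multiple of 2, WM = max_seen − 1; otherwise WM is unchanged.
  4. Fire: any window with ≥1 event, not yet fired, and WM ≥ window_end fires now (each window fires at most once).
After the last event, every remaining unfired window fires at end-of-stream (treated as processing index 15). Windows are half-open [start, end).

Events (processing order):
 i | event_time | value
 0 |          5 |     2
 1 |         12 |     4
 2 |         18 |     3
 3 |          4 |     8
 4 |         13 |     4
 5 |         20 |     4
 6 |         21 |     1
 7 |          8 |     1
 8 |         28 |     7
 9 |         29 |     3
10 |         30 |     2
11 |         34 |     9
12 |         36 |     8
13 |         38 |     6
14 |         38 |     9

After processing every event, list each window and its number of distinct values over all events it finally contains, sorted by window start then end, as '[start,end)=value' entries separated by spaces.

[0,7)=1 [7,14)=1 [14,21)=2 [21,28)=1 [28,35)=4 [35,42)=3

i=0 t=5 v=2: → [0,7); WM=−∞
i=1 t=12 v=4: → [7,14); WM=11; [0,7) fires=1
i=2 t=18 v=3: → [14,21); WM=11
i=3 t=4 v=8: DROP (t<11-2); WM=17; [7,14) fires=1
i=4 t=13 v=4: DROP (t<17-2); WM=17
i=5 t=20 v=4: → [14,21); WM=19
i=6 t=21 v=1: → [21,28); WM=19
i=7 t=8 v=1: DROP (t<19-2); WM=20
i=8 t=28 v=7: → [28,35); WM=20
i=9 t=29 v=3: → [28,35); WM=28; [14,21) fires=2 [21,28) fires=1
i=10 t=30 v=2: → [28,35); WM=28
i=11 t=34 v=9: → [28,35); WM=33
i=12 t=36 v=8: → [35,42); WM=33
i=13 t=38 v=6: → [35,42); WM=37; [28,35) fires=4
i=14 t=38 v=9: → [35,42); WM=37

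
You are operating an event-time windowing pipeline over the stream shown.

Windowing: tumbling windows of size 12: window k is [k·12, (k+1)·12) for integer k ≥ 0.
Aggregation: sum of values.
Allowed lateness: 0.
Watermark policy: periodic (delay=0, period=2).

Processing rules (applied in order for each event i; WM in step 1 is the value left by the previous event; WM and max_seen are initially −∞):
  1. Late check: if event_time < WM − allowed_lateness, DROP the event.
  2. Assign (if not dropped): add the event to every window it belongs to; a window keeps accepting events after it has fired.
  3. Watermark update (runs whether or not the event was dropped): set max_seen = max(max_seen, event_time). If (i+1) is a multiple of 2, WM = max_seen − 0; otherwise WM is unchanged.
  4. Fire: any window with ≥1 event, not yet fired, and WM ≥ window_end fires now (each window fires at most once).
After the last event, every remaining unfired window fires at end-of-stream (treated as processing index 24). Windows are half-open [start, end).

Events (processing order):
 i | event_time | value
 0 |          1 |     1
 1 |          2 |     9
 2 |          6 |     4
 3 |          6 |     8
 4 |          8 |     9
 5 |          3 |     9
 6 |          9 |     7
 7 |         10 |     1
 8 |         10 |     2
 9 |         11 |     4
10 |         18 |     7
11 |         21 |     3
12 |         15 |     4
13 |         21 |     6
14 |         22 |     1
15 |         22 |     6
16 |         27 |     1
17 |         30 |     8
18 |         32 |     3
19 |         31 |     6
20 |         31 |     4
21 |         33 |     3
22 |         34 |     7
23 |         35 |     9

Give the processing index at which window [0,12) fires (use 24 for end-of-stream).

i=0 t=1 v=1: → [0,12); WM=−∞
i=1 t=2 v=9: → [0,12); WM=2
i=2 t=6 v=4: → [0,12); WM=2
i=3 t=6 v=8: → [0,12); WM=6
i=4 t=8 v=9: → [0,12); WM=6
i=5 t=3 v=9: DROP (t<6-0); WM=8
i=6 t=9 v=7: → [0,12); WM=8
i=7 t=10 v=1: → [0,12); WM=10
i=8 t=10 v=2: → [0,12); WM=10
i=9 t=11 v=4: → [0,12); WM=11
i=10 t=18 v=7: → [12,24); WM=11
i=11 t=21 v=3: → [12,24); WM=21; [0,12) fires=45
i=12 t=15 v=4: DROP (t<21-0); WM=21
i=13 t=21 v=6: → [12,24); WM=21
i=14 t=22 v=1: → [12,24); WM=21
i=15 t=22 v=6: → [12,24); WM=22
i=16 t=27 v=1: → [24,36); WM=22
i=17 t=30 v=8: → [24,36); WM=30; [12,24) fires=23
i=18 t=32 v=3: → [24,36); WM=30
i=19 t=31 v=6: → [24,36); WM=32
i=20 t=31 v=4: DROP (t<32-0); WM=32
i=21 t=33 v=3: → [24,36); WM=33
i=22 t=34 v=7: → [24,36); WM=33
i=23 t=35 v=9: → [24,36); WM=35

11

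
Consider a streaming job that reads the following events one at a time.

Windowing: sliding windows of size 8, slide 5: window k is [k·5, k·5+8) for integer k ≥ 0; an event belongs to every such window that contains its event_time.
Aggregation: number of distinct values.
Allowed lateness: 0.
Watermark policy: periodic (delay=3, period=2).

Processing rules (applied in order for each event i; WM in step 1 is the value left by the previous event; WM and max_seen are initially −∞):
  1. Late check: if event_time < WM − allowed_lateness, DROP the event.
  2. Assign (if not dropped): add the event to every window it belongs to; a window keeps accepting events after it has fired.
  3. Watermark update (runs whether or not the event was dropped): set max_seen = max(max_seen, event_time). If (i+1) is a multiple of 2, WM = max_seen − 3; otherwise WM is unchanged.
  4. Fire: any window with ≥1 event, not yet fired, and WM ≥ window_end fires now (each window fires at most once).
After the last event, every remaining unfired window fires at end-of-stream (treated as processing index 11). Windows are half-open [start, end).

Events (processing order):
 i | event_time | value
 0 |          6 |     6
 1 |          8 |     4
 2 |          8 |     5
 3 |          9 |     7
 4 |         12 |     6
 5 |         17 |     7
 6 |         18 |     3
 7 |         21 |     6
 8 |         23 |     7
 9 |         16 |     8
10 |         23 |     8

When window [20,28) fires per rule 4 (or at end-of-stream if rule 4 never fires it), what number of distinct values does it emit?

3

i=0 t=6 v=6: → [5,13),[0,8); WM=−∞
i=1 t=8 v=4: → [5,13); WM=5
i=2 t=8 v=5: → [5,13); WM=5
i=3 t=9 v=7: → [5,13); WM=6
i=4 t=12 v=6: → [10,18),[5,13); WM=6
i=5 t=17 v=7: → [15,23),[10,18); WM=14; [0,8) fires=1 [5,13) fires=4
i=6 t=18 v=3: → [15,23); WM=14
i=7 t=21 v=6: → [20,28),[15,23); WM=18; [10,18) fires=2
i=8 t=23 v=7: → [20,28); WM=18
i=9 t=16 v=8: DROP (t<18-0); WM=20
i=10 t=23 v=8: → [20,28); WM=20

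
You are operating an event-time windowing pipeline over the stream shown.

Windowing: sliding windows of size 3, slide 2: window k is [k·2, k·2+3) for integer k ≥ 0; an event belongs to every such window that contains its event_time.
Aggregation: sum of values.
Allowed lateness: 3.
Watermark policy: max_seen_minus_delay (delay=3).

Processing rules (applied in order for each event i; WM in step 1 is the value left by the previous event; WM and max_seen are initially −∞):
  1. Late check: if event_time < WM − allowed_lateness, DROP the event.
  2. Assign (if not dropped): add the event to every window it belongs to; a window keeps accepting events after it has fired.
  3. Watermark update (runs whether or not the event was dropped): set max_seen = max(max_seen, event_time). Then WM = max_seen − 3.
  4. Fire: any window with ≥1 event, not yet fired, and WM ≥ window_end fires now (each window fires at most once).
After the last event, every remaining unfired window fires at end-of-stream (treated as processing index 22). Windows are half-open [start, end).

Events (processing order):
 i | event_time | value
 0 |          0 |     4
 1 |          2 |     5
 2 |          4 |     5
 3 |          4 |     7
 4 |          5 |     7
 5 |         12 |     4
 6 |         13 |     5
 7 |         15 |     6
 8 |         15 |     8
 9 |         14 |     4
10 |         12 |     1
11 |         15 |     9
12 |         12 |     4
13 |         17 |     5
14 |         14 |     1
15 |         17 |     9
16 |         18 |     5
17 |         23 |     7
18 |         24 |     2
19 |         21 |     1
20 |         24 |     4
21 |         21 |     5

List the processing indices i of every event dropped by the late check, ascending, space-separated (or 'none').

none

i=0 t=0 v=4: → [0,3); WM=-3
i=1 t=2 v=5: → [2,5),[0,3); WM=-1
i=2 t=4 v=5: → [4,7),[2,5); WM=1
i=3 t=4 v=7: → [4,7),[2,5); WM=1
i=4 t=5 v=7: → [4,7); WM=2
i=5 t=12 v=4: → [12,15),[10,13); WM=9; [0,3) fires=9 [2,5) fires=17 [4,7) fires=19
i=6 t=13 v=5: → [12,15); WM=10
i=7 t=15 v=6: → [14,17); WM=12
i=8 t=15 v=8: → [14,17); WM=12
i=9 t=14 v=4: → [14,17),[12,15); WM=12
i=10 t=12 v=1: → [12,15),[10,13); WM=12
i=11 t=15 v=9: → [14,17); WM=12
i=12 t=12 v=4: → [12,15),[10,13); WM=12
i=13 t=17 v=5: → [16,19); WM=14; [10,13) fires=9
i=14 t=14 v=1: → [14,17),[12,15); WM=14
i=15 t=17 v=9: → [16,19); WM=14
i=16 t=18 v=5: → [18,21),[16,19); WM=15; [12,15) fires=19
i=17 t=23 v=7: → [22,25); WM=20; [14,17) fires=28 [16,19) fires=19
i=18 t=24 v=2: → [24,27),[22,25); WM=21; [18,21) fires=5
i=19 t=21 v=1: → [20,23); WM=21
i=20 t=24 v=4: → [24,27),[22,25); WM=21
i=21 t=21 v=5: → [20,23); WM=21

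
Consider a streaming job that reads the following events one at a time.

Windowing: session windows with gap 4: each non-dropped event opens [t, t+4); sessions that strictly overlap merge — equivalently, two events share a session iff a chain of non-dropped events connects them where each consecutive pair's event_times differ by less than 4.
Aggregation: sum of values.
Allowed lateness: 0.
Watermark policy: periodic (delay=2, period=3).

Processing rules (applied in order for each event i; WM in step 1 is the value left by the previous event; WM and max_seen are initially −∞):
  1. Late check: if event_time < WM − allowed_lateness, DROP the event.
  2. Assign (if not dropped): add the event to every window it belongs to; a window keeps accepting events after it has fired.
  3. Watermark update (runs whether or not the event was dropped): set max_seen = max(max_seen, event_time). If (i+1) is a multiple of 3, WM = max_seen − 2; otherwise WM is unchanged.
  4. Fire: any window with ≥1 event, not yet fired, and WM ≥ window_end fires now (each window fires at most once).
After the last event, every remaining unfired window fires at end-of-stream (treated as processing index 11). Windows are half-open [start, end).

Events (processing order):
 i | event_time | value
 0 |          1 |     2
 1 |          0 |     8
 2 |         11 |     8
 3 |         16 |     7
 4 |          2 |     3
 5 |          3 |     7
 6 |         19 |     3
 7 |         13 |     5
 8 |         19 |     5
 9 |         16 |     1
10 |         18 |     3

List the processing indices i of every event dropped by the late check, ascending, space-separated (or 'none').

4 5 7 9

i=0 t=1 v=2: → [1,5); WM=−∞
i=1 t=0 v=8: → [0,5); WM=−∞
i=2 t=11 v=8: → [11,15); WM=9
i=3 t=16 v=7: → [16,20); WM=9
i=4 t=2 v=3: DROP (t<9-0); WM=9
i=5 t=3 v=7: DROP (t<9-0); WM=14
i=6 t=19 v=3: → [16,23); WM=14
i=7 t=13 v=5: DROP (t<14-0); WM=14
i=8 t=19 v=5: → [16,23); WM=17
i=9 t=16 v=1: DROP (t<17-0); WM=17
i=10 t=18 v=3: → [16,23); WM=17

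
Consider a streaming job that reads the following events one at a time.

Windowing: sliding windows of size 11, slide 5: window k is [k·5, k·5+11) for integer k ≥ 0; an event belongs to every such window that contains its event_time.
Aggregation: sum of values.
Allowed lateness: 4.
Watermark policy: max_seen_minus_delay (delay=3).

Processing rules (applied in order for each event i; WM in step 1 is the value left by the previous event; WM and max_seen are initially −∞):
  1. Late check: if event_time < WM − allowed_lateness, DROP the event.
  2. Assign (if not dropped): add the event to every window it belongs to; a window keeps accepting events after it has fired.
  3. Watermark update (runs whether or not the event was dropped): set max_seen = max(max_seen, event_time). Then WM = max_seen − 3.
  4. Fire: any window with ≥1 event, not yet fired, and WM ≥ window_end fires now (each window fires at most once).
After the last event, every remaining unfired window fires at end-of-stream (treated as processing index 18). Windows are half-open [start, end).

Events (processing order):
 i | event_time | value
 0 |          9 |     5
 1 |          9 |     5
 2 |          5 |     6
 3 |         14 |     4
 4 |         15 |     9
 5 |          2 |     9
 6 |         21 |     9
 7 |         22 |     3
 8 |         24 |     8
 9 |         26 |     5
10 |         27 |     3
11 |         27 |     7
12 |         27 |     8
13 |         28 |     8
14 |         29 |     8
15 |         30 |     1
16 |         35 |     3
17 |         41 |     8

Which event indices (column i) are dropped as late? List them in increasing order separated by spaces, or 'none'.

5

i=0 t=9 v=5: → [5,16),[0,11); WM=6
i=1 t=9 v=5: → [5,16),[0,11); WM=6
i=2 t=5 v=6: → [5,16),[0,11); WM=6
i=3 t=14 v=4: → [10,21),[5,16); WM=11; [0,11) fires=16
i=4 t=15 v=9: → [15,26),[10,21),[5,16); WM=12
i=5 t=2 v=9: DROP (t<12-4); WM=12
i=6 t=21 v=9: → [20,31),[15,26); WM=18; [5,16) fires=29
i=7 t=22 v=3: → [20,31),[15,26); WM=19
i=8 t=24 v=8: → [20,31),[15,26); WM=21; [10,21) fires=13
i=9 t=26 v=5: → [25,36),[20,31); WM=23
i=10 t=27 v=3: → [25,36),[20,31); WM=24
i=11 t=27 v=7: → [25,36),[20,31); WM=24
i=12 t=27 v=8: → [25,36),[20,31); WM=24
i=13 t=28 v=8: → [25,36),[20,31); WM=25
i=14 t=29 v=8: → [25,36),[20,31); WM=26; [15,26) fires=29
i=15 t=30 v=1: → [30,41),[25,36),[20,31); WM=27
i=16 t=35 v=3: → [35,46),[30,41),[25,36); WM=32; [20,31) fires=60
i=17 t=41 v=8: → [40,51),[35,46); WM=38; [25,36) fires=43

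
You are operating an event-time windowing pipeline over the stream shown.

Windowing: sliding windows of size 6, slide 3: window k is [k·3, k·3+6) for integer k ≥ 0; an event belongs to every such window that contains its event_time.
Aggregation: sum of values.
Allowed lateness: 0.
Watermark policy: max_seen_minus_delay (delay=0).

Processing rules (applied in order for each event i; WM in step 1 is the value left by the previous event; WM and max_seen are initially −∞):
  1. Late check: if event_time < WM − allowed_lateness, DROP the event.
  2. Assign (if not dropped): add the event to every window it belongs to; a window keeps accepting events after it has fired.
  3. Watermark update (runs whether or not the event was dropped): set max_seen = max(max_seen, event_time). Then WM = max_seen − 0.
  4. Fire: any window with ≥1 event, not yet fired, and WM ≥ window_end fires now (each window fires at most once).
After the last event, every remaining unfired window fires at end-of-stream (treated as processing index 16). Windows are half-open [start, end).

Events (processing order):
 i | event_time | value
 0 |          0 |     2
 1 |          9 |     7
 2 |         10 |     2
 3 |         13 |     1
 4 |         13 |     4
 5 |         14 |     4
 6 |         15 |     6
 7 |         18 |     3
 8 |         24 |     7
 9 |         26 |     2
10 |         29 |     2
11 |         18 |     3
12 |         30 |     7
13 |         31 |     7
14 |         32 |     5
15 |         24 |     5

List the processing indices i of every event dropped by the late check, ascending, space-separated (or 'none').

11 15

i=0 t=0 v=2: → [0,6); WM=0
i=1 t=9 v=7: → [9,15),[6,12); WM=9; [0,6) fires=2
i=2 t=10 v=2: → [9,15),[6,12); WM=10
i=3 t=13 v=1: → [12,18),[9,15); WM=13; [6,12) fires=9
i=4 t=13 v=4: → [12,18),[9,15); WM=13
i=5 t=14 v=4: → [12,18),[9,15); WM=14
i=6 t=15 v=6: → [15,21),[12,18); WM=15; [9,15) fires=18
i=7 t=18 v=3: → [18,24),[15,21); WM=18; [12,18) fires=15
i=8 t=24 v=7: → [24,30),[21,27); WM=24; [15,21) fires=9 [18,24) fires=3
i=9 t=26 v=2: → [24,30),[21,27); WM=26
i=10 t=29 v=2: → [27,33),[24,30); WM=29; [21,27) fires=9
i=11 t=18 v=3: DROP (t<29-0); WM=29
i=12 t=30 v=7: → [30,36),[27,33); WM=30; [24,30) fires=11
i=13 t=31 v=7: → [30,36),[27,33); WM=31
i=14 t=32 v=5: → [30,36),[27,33); WM=32
i=15 t=24 v=5: DROP (t<32-0); WM=32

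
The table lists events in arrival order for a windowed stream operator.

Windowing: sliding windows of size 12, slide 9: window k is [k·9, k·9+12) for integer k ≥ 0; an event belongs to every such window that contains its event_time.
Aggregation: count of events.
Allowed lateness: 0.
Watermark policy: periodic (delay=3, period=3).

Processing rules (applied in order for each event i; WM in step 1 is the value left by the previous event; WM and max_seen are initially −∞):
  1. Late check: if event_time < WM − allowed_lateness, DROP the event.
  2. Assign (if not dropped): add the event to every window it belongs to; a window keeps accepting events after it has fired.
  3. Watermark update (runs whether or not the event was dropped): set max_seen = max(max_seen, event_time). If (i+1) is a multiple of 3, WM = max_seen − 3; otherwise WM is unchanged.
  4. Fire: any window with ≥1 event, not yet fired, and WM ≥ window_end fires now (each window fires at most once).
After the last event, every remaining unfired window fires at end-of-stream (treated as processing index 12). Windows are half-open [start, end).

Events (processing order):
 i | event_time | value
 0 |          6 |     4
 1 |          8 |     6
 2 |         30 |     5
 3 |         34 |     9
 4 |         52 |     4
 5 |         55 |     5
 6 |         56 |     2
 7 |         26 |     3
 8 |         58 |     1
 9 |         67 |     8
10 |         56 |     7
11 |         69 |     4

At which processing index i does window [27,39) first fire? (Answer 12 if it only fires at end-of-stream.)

5

i=0 t=6 v=4: → [0,12); WM=−∞
i=1 t=8 v=6: → [0,12); WM=−∞
i=2 t=30 v=5: → [27,39); WM=27; [0,12) fires=2
i=3 t=34 v=9: → [27,39); WM=27
i=4 t=52 v=4: → [45,57); WM=27
i=5 t=55 v=5: → [54,66),[45,57); WM=52; [27,39) fires=2
i=6 t=56 v=2: → [54,66),[45,57); WM=52
i=7 t=26 v=3: DROP (t<52-0); WM=52
i=8 t=58 v=1: → [54,66); WM=55
i=9 t=67 v=8: → [63,75); WM=55
i=10 t=56 v=7: → [54,66),[45,57); WM=55
i=11 t=69 v=4: → [63,75); WM=66; [45,57) fires=4 [54,66) fires=4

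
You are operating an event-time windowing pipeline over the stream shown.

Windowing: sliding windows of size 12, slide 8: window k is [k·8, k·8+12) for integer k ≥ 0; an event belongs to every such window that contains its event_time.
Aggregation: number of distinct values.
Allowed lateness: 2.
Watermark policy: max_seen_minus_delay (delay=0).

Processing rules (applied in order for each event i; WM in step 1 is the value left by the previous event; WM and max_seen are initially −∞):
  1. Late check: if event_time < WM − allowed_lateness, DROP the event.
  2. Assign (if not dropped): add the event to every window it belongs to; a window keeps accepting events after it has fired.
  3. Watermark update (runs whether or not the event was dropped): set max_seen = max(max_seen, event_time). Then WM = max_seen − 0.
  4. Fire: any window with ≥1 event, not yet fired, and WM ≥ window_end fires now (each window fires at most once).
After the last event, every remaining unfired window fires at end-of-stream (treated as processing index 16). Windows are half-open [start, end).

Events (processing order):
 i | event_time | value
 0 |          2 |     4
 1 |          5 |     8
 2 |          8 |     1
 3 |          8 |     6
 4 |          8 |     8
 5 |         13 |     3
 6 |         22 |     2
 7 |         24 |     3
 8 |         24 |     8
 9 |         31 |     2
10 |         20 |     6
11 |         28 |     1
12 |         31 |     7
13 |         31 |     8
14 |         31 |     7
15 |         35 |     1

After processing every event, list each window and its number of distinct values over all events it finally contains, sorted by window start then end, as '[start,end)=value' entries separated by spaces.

[0,12)=4 [8,20)=4 [16,28)=3 [24,36)=5 [32,44)=1

i=0 t=2 v=4: → [0,12); WM=2
i=1 t=5 v=8: → [0,12); WM=5
i=2 t=8 v=1: → [8,20),[0,12); WM=8
i=3 t=8 v=6: → [8,20),[0,12); WM=8
i=4 t=8 v=8: → [8,20),[0,12); WM=8
i=5 t=13 v=3: → [8,20); WM=13; [0,12) fires=4
i=6 t=22 v=2: → [16,28); WM=22; [8,20) fires=4
i=7 t=24 v=3: → [24,36),[16,28); WM=24
i=8 t=24 v=8: → [24,36),[16,28); WM=24
i=9 t=31 v=2: → [24,36); WM=31; [16,28) fires=3
i=10 t=20 v=6: DROP (t<31-2); WM=31
i=11 t=28 v=1: DROP (t<31-2); WM=31
i=12 t=31 v=7: → [24,36); WM=31
i=13 t=31 v=8: → [24,36); WM=31
i=14 t=31 v=7: → [24,36); WM=31
i=15 t=35 v=1: → [32,44),[24,36); WM=35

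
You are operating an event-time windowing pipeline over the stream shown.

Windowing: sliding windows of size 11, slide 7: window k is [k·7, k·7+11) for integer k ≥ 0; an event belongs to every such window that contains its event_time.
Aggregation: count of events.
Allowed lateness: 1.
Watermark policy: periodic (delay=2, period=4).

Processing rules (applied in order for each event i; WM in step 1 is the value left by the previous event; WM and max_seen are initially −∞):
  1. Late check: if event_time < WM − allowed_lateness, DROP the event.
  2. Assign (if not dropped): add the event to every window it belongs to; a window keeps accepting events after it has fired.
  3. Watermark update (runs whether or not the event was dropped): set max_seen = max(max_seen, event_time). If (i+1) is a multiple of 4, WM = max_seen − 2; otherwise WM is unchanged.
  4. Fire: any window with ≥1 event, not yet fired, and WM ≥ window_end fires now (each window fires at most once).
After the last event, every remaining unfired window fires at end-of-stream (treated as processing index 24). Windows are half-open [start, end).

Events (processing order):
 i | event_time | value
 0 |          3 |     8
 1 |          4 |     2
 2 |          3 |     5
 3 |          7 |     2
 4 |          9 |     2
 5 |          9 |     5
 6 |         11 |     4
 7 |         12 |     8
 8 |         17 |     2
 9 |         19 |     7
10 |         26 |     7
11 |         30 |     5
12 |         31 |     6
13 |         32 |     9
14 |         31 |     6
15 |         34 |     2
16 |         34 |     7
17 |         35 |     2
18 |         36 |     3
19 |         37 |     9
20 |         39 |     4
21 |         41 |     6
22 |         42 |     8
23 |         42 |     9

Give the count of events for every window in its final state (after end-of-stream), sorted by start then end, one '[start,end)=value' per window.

[0,11)=6 [7,18)=6 [14,25)=2 [21,32)=4 [28,39)=9 [35,46)=7 [42,53)=2

i=0 t=3 v=8: → [0,11); WM=−∞
i=1 t=4 v=2: → [0,11); WM=−∞
i=2 t=3 v=5: → [0,11); WM=−∞
i=3 t=7 v=2: → [7,18),[0,11); WM=5
i=4 t=9 v=2: → [7,18),[0,11); WM=5
i=5 t=9 v=5: → [7,18),[0,11); WM=5
i=6 t=11 v=4: → [7,18); WM=5
i=7 t=12 v=8: → [7,18); WM=10
i=8 t=17 v=2: → [14,25),[7,18); WM=10
i=9 t=19 v=7: → [14,25); WM=10
i=10 t=26 v=7: → [21,32); WM=10
i=11 t=30 v=5: → [28,39),[21,32); WM=28; [0,11) fires=6 [7,18) fires=6 [14,25) fires=2
i=12 t=31 v=6: → [28,39),[21,32); WM=28
i=13 t=32 v=9: → [28,39); WM=28
i=14 t=31 v=6: → [28,39),[21,32); WM=28
i=15 t=34 v=2: → [28,39); WM=32; [21,32) fires=4
i=16 t=34 v=7: → [28,39); WM=32
i=17 t=35 v=2: → [35,46),[28,39); WM=32
i=18 t=36 v=3: → [35,46),[28,39); WM=32
i=19 t=37 v=9: → [35,46),[28,39); WM=35
i=20 t=39 v=4: → [35,46); WM=35
i=21 t=41 v=6: → [35,46); WM=35
i=22 t=42 v=8: → [42,53),[35,46); WM=35
i=23 t=42 v=9: → [42,53),[35,46); WM=40; [28,39) fires=9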